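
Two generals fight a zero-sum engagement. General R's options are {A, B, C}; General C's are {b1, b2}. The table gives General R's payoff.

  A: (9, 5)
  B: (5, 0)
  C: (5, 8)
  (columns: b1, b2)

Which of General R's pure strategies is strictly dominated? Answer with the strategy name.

A gives a strictly higher payoff than B against every column: 9 > 5, 5 > 0.
So B is strictly dominated and General R never plays it.

B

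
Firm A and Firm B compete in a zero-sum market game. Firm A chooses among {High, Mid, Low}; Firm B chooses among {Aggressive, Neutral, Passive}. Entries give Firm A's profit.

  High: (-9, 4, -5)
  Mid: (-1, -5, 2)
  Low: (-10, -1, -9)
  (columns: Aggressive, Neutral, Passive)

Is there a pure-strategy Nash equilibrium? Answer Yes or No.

Row minima: High → -9, Mid → -5, Low → -10; maximin = -5.
Column maxima: Aggressive → -1, Neutral → 4, Passive → 2; minimax = -1.
-5 ≠ -1, so no pure-strategy equilibrium exists.

No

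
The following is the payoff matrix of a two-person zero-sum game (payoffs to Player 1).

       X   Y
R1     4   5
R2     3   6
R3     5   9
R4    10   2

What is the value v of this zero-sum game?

20/3

Row minima: R1 → 4, R2 → 3, R3 → 5, R4 → 2; maximin = 5.
Column maxima: X → 10, Y → 9; minimax = 9.
5 ≠ 9, so there is no saddle point; optimal play is mixed.
R1 is strictly dominated by R3, so Player 1 never plays it.
R2 is strictly dominated by R3, so Player 1 never plays it.
On the remaining 2×2 (R3, R4 vs X, Y):
Let Player 1 play R3 with probability p. Expected payoff against X: 5p + 10(1−p) = −5p + 10; against Y: 9p + 2(1−p) = 7p + 2.
Setting these equal: −5p + 10 = 7p + 2 ⇒ −12p = -8 ⇒ p = 2/3, and the value is (-5)·(2/3) + 10 = 20/3.
For Player 2: with q = P(X), equating R3's and R4's payoffs gives −4q + 9 = 8q + 2 ⇒ q = 7/12.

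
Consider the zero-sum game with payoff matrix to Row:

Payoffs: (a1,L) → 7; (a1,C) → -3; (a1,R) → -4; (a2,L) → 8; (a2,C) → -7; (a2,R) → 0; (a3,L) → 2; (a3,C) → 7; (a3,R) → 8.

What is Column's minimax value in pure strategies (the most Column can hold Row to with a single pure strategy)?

7

Column maxima: L → 8, C → 7, R → 8.
The smallest of these is 7.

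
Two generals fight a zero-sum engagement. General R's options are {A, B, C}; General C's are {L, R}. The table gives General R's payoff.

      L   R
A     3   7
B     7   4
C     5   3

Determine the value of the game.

Row minima: A → 3, B → 4, C → 3; maximin = 4.
Column maxima: L → 7, R → 7; minimax = 7.
4 ≠ 7, so there is no saddle point; optimal play is mixed.
C is strictly dominated by B, so General R never plays it.
On the remaining 2×2 (A, B vs L, R):
Let General R play A with probability p. Expected payoff against L: 3p + 7(1−p) = −4p + 7; against R: 7p + 4(1−p) = 3p + 4.
Setting these equal: −4p + 7 = 3p + 4 ⇒ −7p = -3 ⇒ p = 3/7, and the value is (-4)·(3/7) + 7 = 37/7.
For General C: with q = P(L), equating A's and B's payoffs gives −4q + 7 = 3q + 4 ⇒ q = 3/7.

37/7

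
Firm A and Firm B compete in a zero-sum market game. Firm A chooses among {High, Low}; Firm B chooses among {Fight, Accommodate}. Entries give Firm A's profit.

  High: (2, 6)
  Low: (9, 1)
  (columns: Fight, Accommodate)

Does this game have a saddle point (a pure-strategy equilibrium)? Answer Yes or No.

No

Row minima: High → 2, Low → 1; maximin = 2.
Column maxima: Fight → 9, Accommodate → 6; minimax = 6.
2 ≠ 6, so no pure-strategy equilibrium exists.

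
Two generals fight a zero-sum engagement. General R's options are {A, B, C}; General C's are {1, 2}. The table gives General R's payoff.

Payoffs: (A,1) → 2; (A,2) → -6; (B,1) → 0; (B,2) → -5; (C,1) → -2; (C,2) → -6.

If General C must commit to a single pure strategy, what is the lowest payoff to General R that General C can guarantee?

Column maxima: 1 → 2, 2 → -5.
The smallest of these is -5.

-5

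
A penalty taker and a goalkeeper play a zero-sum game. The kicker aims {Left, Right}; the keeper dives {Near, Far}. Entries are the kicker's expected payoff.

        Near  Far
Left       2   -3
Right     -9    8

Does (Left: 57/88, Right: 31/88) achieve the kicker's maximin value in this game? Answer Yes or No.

Against Near this mix gives (57/88)·2 + (31/88)·(-9) = -15/8.
Against Far this mix gives (57/88)·(-3) + (31/88)·8 = 7/8.
The keeper will play Near, holding the kicker to -15/8. Shifting weight toward the row that does better against Near would raise this floor (the equalizing mix achieves -1/2 against both Near and Far), so the proposed strategy is not optimal.

No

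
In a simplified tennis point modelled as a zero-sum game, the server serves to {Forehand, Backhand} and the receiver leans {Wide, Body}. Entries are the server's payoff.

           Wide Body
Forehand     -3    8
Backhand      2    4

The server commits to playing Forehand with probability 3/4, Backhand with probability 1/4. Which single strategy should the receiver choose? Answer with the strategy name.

Wide

If the receiver plays Wide, the server's expected payoff is (3/4)·(-3) + (1/4)·2 = -7/4.
If the receiver plays Body, the server's expected payoff is (3/4)·8 + (1/4)·4 = 7.
The receiver minimizes the server's payoff; the smallest is -7/4, so the best response is Wide.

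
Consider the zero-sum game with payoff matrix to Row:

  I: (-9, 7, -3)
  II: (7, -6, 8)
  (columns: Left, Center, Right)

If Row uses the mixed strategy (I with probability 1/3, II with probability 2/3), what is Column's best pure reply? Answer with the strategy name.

Center

If Column plays Left, Row's expected payoff is (1/3)·(-9) + (2/3)·7 = 5/3.
If Column plays Center, Row's expected payoff is (1/3)·7 + (2/3)·(-6) = -5/3.
If Column plays Right, Row's expected payoff is (1/3)·(-3) + (2/3)·8 = 13/3.
Column minimizes Row's payoff; the smallest is -5/3, so the best response is Center.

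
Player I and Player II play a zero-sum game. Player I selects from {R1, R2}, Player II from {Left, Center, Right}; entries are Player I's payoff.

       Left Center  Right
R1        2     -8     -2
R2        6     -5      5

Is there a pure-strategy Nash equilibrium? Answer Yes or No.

Yes

Row minima: R1 → -8, R2 → -5; maximin = -5.
Column maxima: Left → 6, Center → -5, Right → 5; minimax = -5.
maximin = minimax = -5, so a saddle point exists.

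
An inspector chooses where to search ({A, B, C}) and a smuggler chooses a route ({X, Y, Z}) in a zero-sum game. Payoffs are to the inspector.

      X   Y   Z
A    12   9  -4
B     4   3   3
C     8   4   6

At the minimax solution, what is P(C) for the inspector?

13/15

Row minima: A → -4, B → 3, C → 4; maximin = 4.
Column maxima: X → 12, Y → 9, Z → 6; minimax = 6.
4 ≠ 6, so there is no saddle point; optimal play is mixed.
B is strictly dominated by C, so the inspector never plays it.
X is strictly dominated by Y (it gives the inspector strictly more in every row), so the smuggler never plays it.
On the remaining 2×2 (A, C vs Y, Z):
Let the inspector play A with probability p. Expected payoff against Y: 9p + 4(1−p) = 5p + 4; against Z: (-4)p + 6(1−p) = −10p + 6.
Setting these equal: 5p + 4 = −10p + 6 ⇒ 15p = 2 ⇒ p = 2/15, and the value is (5)·(2/15) + 4 = 14/3.
For the smuggler: with q = P(Y), equating A's and C's payoffs gives 13q − 4 = −2q + 6 ⇒ q = 2/3.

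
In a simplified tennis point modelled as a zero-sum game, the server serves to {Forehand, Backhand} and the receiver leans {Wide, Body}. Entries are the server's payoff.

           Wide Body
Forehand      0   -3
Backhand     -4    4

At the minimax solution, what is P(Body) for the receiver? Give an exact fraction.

4/11

Row minima: Forehand → -3, Backhand → -4; maximin = -3.
Column maxima: Wide → 0, Body → 4; minimax = 0.
-3 ≠ 0, so there is no saddle point; optimal play is mixed.
Let the server play Forehand with probability p. Expected payoff against Wide: 0p + (-4)(1−p) = 4p − 4; against Body: (-3)p + 4(1−p) = −7p + 4.
Setting these equal: 4p − 4 = −7p + 4 ⇒ 11p = 8 ⇒ p = 8/11, and the value is (4)·(8/11) − 4 = -12/11.
For the receiver: with q = P(Wide), equating Forehand's and Backhand's payoffs gives 3q − 3 = −8q + 4 ⇒ q = 7/11.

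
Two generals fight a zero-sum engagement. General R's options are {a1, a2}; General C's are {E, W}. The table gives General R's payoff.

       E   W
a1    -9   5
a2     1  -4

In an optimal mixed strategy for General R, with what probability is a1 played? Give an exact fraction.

5/19

Row minima: a1 → -9, a2 → -4; maximin = -4.
Column maxima: E → 1, W → 5; minimax = 1.
-4 ≠ 1, so there is no saddle point; optimal play is mixed.
Let General R play a1 with probability p. Expected payoff against E: (-9)p + 1(1−p) = −10p + 1; against W: 5p + (-4)(1−p) = 9p − 4.
Setting these equal: −10p + 1 = 9p − 4 ⇒ −19p = -5 ⇒ p = 5/19, and the value is (-10)·(5/19) + 1 = -31/19.
For General C: with q = P(E), equating a1's and a2's payoffs gives −14q + 5 = 5q − 4 ⇒ q = 9/19.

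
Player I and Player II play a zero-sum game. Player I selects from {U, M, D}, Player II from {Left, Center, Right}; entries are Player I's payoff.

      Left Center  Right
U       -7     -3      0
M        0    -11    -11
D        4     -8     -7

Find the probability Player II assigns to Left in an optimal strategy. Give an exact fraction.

5/16

Row minima: U → -7, M → -11, D → -8; maximin = -7.
Column maxima: Left → 4, Center → -3, Right → 0; minimax = -3.
-7 ≠ -3, so there is no saddle point; optimal play is mixed.
M is strictly dominated by D, so Player I never plays it.
With M eliminated, Right is strictly dominated by Center (it gives Player I strictly more in every remaining row), so Player II never plays it.
On the remaining 2×2 (U, D vs Left, Center):
Let Player I play U with probability p. Expected payoff against Left: (-7)p + 4(1−p) = −11p + 4; against Center: (-3)p + (-8)(1−p) = 5p − 8.
Setting these equal: −11p + 4 = 5p − 8 ⇒ −16p = -12 ⇒ p = 3/4, and the value is (-11)·(3/4) + 4 = -17/4.
For Player II: with q = P(Left), equating U's and D's payoffs gives −4q − 3 = 12q − 8 ⇒ q = 5/16.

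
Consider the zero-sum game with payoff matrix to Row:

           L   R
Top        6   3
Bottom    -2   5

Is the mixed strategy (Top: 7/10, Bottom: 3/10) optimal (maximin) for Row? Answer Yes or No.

Against L this mix gives (7/10)·6 + (3/10)·(-2) = 18/5.
Against R this mix gives (7/10)·3 + (3/10)·5 = 18/5.
All of Column's active replies (L, R) yield 18/5, and no column does worse for Row. The mix makes Column indifferent and guarantees 18/5, so it is optimal.

Yes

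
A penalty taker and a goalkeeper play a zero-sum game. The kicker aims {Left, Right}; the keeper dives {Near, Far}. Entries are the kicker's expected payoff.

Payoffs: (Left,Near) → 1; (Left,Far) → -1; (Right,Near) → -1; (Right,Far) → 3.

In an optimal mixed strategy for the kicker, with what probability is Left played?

Row minima: Left → -1, Right → -1; maximin = -1.
Column maxima: Near → 1, Far → 3; minimax = 1.
-1 ≠ 1, so there is no saddle point; optimal play is mixed.
Let the kicker play Left with probability p. Expected payoff against Near: 1p + (-1)(1−p) = 2p − 1; against Far: (-1)p + 3(1−p) = −4p + 3.
Setting these equal: 2p − 1 = −4p + 3 ⇒ 6p = 4 ⇒ p = 2/3, and the value is (2)·(2/3) − 1 = 1/3.
For the keeper: with q = P(Near), equating Left's and Right's payoffs gives 2q − 1 = −4q + 3 ⇒ q = 2/3.

2/3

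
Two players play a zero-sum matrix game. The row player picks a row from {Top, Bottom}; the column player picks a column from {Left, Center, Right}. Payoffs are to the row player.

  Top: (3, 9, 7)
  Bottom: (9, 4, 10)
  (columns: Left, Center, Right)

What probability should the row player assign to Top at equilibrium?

5/11

Row minima: Top → 3, Bottom → 4; maximin = 4.
Column maxima: Left → 9, Center → 9, Right → 10; minimax = 9.
4 ≠ 9, so there is no saddle point; optimal play is mixed.
Right is strictly dominated by Left (it gives the row player strictly more in every row), so the column player never plays it.
On the remaining 2×2 (Top, Bottom vs Left, Center):
Let the row player play Top with probability p. Expected payoff against Left: 3p + 9(1−p) = −6p + 9; against Center: 9p + 4(1−p) = 5p + 4.
Setting these equal: −6p + 9 = 5p + 4 ⇒ −11p = -5 ⇒ p = 5/11, and the value is (-6)·(5/11) + 9 = 69/11.
For the column player: with q = P(Left), equating Top's and Bottom's payoffs gives −6q + 9 = 5q + 4 ⇒ q = 5/11.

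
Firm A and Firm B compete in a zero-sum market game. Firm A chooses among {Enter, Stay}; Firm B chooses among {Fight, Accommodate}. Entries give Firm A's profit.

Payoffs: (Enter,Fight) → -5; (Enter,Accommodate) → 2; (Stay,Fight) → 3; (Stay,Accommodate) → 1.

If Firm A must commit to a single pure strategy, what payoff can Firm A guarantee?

Row minima: Enter → -5, Stay → 1.
The best of these is 1.

1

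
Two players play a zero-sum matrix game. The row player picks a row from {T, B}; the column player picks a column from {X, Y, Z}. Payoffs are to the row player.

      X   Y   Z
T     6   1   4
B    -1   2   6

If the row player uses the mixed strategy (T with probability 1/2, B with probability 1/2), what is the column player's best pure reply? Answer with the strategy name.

If the column player plays X, the row player's expected payoff is (1/2)·6 + (1/2)·(-1) = 5/2.
If the column player plays Y, the row player's expected payoff is (1/2)·1 + (1/2)·2 = 3/2.
If the column player plays Z, the row player's expected payoff is (1/2)·4 + (1/2)·6 = 5.
The column player minimizes the row player's payoff; the smallest is 3/2, so the best response is Y.

Y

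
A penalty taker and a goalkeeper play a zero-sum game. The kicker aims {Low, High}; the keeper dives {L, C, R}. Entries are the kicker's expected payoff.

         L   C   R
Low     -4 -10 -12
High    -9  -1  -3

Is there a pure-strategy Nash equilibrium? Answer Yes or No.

Row minima: Low → -12, High → -9; maximin = -9.
Column maxima: L → -4, C → -1, R → -3; minimax = -4.
-9 ≠ -4, so no pure-strategy equilibrium exists.

No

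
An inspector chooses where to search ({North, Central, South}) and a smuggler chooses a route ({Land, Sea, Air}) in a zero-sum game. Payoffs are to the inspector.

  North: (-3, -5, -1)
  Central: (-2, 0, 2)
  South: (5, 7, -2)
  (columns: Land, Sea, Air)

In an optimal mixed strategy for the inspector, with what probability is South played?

4/11

Row minima: North → -5, Central → -2, South → -2; maximin = -2.
Column maxima: Land → 5, Sea → 7, Air → 2; minimax = 2.
-2 ≠ 2, so there is no saddle point; optimal play is mixed.
North is strictly dominated by Central, so the inspector never plays it.
With North eliminated, Sea is strictly dominated by Land (it gives the inspector strictly more in every remaining row), so the smuggler never plays it.
On the remaining 2×2 (Central, South vs Land, Air):
Let the inspector play Central with probability p. Expected payoff against Land: (-2)p + 5(1−p) = −7p + 5; against Air: 2p + (-2)(1−p) = 4p − 2.
Setting these equal: −7p + 5 = 4p − 2 ⇒ −11p = -7 ⇒ p = 7/11, and the value is (-7)·(7/11) + 5 = 6/11.
For the smuggler: with q = P(Land), equating Central's and South's payoffs gives −4q + 2 = 7q − 2 ⇒ q = 4/11.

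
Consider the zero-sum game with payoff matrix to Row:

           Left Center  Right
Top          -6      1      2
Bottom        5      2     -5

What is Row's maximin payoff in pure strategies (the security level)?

-5

Row minima: Top → -6, Bottom → -5.
The best of these is -5.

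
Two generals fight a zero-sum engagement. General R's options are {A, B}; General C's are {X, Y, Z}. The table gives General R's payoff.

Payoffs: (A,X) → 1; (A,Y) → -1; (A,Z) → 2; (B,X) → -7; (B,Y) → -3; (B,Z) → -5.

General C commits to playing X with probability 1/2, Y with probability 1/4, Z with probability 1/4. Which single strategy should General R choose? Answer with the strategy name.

Expected payoff of A: (1/2)·1 + (1/4)·(-1) + (1/4)·2 = 3/4.
Expected payoff of B: (1/2)·(-7) + (1/4)·(-3) + (1/4)·(-5) = -11/2.
The largest is 3/4, so General R's best response is A.

A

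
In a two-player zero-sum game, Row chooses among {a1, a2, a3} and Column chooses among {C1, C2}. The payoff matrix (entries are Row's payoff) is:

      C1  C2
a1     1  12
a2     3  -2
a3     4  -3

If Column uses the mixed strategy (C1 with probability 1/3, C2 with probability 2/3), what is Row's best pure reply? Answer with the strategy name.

Expected payoff of a1: (1/3)·1 + (2/3)·12 = 25/3.
Expected payoff of a2: (1/3)·3 + (2/3)·(-2) = -1/3.
Expected payoff of a3: (1/3)·4 + (2/3)·(-3) = -2/3.
The largest is 25/3, so Row's best response is a1.

a1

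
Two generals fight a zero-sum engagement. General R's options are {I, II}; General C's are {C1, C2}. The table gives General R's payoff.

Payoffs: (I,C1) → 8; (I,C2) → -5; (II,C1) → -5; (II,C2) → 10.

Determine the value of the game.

55/28

Row minima: I → -5, II → -5; maximin = -5.
Column maxima: C1 → 8, C2 → 10; minimax = 8.
-5 ≠ 8, so there is no saddle point; optimal play is mixed.
Let General R play I with probability p. Expected payoff against C1: 8p + (-5)(1−p) = 13p − 5; against C2: (-5)p + 10(1−p) = −15p + 10.
Setting these equal: 13p − 5 = −15p + 10 ⇒ 28p = 15 ⇒ p = 15/28, and the value is (13)·(15/28) − 5 = 55/28.
For General C: with q = P(C1), equating I's and II's payoffs gives 13q − 5 = −15q + 10 ⇒ q = 15/28.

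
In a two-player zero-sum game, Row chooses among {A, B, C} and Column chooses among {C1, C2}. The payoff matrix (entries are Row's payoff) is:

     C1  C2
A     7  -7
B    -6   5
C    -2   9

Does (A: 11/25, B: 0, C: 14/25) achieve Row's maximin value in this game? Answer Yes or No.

Yes

Against C1 this mix gives (11/25)·7 + (14/25)·(-2) = 49/25.
Against C2 this mix gives (11/25)·(-7) + (14/25)·9 = 49/25.
All of Column's active replies (C1, C2) yield 49/25, and no column does worse for Row. The mix makes Column indifferent and guarantees 49/25, so it is optimal.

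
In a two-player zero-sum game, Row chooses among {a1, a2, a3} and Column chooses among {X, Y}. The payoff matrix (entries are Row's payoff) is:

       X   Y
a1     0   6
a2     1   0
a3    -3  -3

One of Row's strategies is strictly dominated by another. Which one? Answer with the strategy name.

a3

a1 gives a strictly higher payoff than a3 against every column: 0 > -3, 6 > -3.
So a3 is strictly dominated and Row never plays it.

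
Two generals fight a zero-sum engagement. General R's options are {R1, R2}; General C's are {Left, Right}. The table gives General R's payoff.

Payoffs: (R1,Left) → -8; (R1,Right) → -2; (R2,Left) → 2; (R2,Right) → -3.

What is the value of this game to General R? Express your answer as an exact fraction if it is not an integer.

Row minima: R1 → -8, R2 → -3; maximin = -3.
Column maxima: Left → 2, Right → -2; minimax = -2.
-3 ≠ -2, so there is no saddle point; optimal play is mixed.
Let General R play R1 with probability p. Expected payoff against Left: (-8)p + 2(1−p) = −10p + 2; against Right: (-2)p + (-3)(1−p) = p − 3.
Setting these equal: −10p + 2 = p − 3 ⇒ −11p = -5 ⇒ p = 5/11, and the value is (-10)·(5/11) + 2 = -28/11.
For General C: with q = P(Left), equating R1's and R2's payoffs gives −6q − 2 = 5q − 3 ⇒ q = 1/11.

-28/11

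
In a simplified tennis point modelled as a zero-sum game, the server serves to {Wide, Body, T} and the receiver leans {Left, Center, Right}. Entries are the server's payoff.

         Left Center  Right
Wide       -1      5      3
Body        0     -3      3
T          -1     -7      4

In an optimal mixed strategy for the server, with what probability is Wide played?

Row minima: Wide → -1, Body → -3, T → -7; maximin = -1.
Column maxima: Left → 0, Center → 5, Right → 4; minimax = 0.
-1 ≠ 0, so there is no saddle point; optimal play is mixed.
Right is strictly dominated by Left (it gives the server strictly more in every row), so the receiver never plays it.
With Right eliminated, T is strictly dominated by Body (Body gives the server strictly more in every remaining column), so the server never plays it.
On the remaining 2×2 (Wide, Body vs Left, Center):
Let the server play Wide with probability p. Expected payoff against Left: (-1)p + 0(1−p) = −p; against Center: 5p + (-3)(1−p) = 8p − 3.
Setting these equal: −p = 8p − 3 ⇒ −9p = -3 ⇒ p = 1/3, and the value is (-1)·(1/3) = -1/3.
For the receiver: with q = P(Left), equating Wide's and Body's payoffs gives −6q + 5 = 3q − 3 ⇒ q = 8/9.

1/3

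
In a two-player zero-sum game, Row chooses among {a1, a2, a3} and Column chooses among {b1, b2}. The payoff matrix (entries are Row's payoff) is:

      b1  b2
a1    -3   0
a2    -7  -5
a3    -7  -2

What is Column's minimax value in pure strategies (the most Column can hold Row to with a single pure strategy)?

Column maxima: b1 → -3, b2 → 0.
The smallest of these is -3.

-3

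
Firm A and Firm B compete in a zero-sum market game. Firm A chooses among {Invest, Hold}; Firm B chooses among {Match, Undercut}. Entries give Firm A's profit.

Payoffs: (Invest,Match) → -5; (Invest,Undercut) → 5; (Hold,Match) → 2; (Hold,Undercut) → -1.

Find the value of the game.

5/13

Row minima: Invest → -5, Hold → -1; maximin = -1.
Column maxima: Match → 2, Undercut → 5; minimax = 2.
-1 ≠ 2, so there is no saddle point; optimal play is mixed.
Let Firm A play Invest with probability p. Expected payoff against Match: (-5)p + 2(1−p) = −7p + 2; against Undercut: 5p + (-1)(1−p) = 6p − 1.
Setting these equal: −7p + 2 = 6p − 1 ⇒ −13p = -3 ⇒ p = 3/13, and the value is (-7)·(3/13) + 2 = 5/13.
For Firm B: with q = P(Match), equating Invest's and Hold's payoffs gives −10q + 5 = 3q − 1 ⇒ q = 6/13.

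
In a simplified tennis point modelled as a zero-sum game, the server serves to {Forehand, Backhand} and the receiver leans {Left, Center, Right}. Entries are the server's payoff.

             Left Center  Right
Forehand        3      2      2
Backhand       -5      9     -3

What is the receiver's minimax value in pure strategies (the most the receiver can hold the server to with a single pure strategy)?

2

Column maxima: Left → 3, Center → 9, Right → 2.
The smallest of these is 2.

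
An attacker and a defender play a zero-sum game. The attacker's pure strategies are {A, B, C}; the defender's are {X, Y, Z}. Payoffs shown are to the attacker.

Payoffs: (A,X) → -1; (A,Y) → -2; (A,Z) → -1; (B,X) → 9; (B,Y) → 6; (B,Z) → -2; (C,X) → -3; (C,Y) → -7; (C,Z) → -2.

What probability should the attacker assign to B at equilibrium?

1/9

Row minima: A → -2, B → -2, C → -7; maximin = -2.
Column maxima: X → 9, Y → 6, Z → -1; minimax = -1.
-2 ≠ -1, so there is no saddle point; optimal play is mixed.
C is strictly dominated by A, so the attacker never plays it.
X is strictly dominated by Y (it gives the attacker strictly more in every row), so the defender never plays it.
On the remaining 2×2 (A, B vs Y, Z):
Let the attacker play A with probability p. Expected payoff against Y: (-2)p + 6(1−p) = −8p + 6; against Z: (-1)p + (-2)(1−p) = p − 2.
Setting these equal: −8p + 6 = p − 2 ⇒ −9p = -8 ⇒ p = 8/9, and the value is (-8)·(8/9) + 6 = -10/9.
For the defender: with q = P(Y), equating A's and B's payoffs gives −q − 1 = 8q − 2 ⇒ q = 1/9.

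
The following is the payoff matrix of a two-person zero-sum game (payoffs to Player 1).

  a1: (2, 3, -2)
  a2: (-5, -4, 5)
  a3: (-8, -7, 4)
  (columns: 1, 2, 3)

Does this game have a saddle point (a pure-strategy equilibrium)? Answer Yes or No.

No

Row minima: a1 → -2, a2 → -5, a3 → -8; maximin = -2.
Column maxima: 1 → 2, 2 → 3, 3 → 5; minimax = 2.
-2 ≠ 2, so no pure-strategy equilibrium exists.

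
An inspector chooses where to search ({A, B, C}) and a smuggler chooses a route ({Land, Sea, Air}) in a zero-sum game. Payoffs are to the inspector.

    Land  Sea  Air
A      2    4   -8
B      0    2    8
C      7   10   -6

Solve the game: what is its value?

Row minima: A → -8, B → 0, C → -6; maximin = 0.
Column maxima: Land → 7, Sea → 10, Air → 8; minimax = 7.
0 ≠ 7, so there is no saddle point; optimal play is mixed.
A is strictly dominated by C, so the inspector never plays it.
Sea is strictly dominated by Land (it gives the inspector strictly more in every row), so the smuggler never plays it.
On the remaining 2×2 (B, C vs Land, Air):
Let the inspector play B with probability p. Expected payoff against Land: 0p + 7(1−p) = −7p + 7; against Air: 8p + (-6)(1−p) = 14p − 6.
Setting these equal: −7p + 7 = 14p − 6 ⇒ −21p = -13 ⇒ p = 13/21, and the value is (-7)·(13/21) + 7 = 8/3.
For the smuggler: with q = P(Land), equating B's and C's payoffs gives −8q + 8 = 13q − 6 ⇒ q = 2/3.

8/3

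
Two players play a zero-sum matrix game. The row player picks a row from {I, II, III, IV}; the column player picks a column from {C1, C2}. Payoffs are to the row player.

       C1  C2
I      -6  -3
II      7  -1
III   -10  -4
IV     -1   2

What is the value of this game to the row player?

13/11

Row minima: I → -6, II → -1, III → -10, IV → -1; maximin = -1.
Column maxima: C1 → 7, C2 → 2; minimax = 2.
-1 ≠ 2, so there is no saddle point; optimal play is mixed.
I is strictly dominated by II, so the row player never plays it.
III is strictly dominated by II, so the row player never plays it.
On the remaining 2×2 (II, IV vs C1, C2):
Let the row player play II with probability p. Expected payoff against C1: 7p + (-1)(1−p) = 8p − 1; against C2: (-1)p + 2(1−p) = −3p + 2.
Setting these equal: 8p − 1 = −3p + 2 ⇒ 11p = 3 ⇒ p = 3/11, and the value is (8)·(3/11) − 1 = 13/11.
For the column player: with q = P(C1), equating II's and IV's payoffs gives 8q − 1 = −3q + 2 ⇒ q = 3/11.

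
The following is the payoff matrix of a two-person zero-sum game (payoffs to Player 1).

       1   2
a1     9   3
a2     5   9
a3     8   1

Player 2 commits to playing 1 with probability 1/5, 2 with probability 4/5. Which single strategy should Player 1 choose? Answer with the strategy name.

Expected payoff of a1: (1/5)·9 + (4/5)·3 = 21/5.
Expected payoff of a2: (1/5)·5 + (4/5)·9 = 41/5.
Expected payoff of a3: (1/5)·8 + (4/5)·1 = 12/5.
The largest is 41/5, so Player 1's best response is a2.

a2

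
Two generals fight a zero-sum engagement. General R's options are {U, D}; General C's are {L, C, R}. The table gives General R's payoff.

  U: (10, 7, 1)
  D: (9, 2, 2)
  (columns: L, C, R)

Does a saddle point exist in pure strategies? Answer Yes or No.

Yes

Row minima: U → 1, D → 2; maximin = 2.
Column maxima: L → 10, C → 7, R → 2; minimax = 2.
maximin = minimax = 2, so a saddle point exists.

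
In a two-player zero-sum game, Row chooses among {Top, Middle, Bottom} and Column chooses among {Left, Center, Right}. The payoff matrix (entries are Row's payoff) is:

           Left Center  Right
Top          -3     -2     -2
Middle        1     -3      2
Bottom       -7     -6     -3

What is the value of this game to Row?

Row minima: Top → -3, Middle → -3, Bottom → -7; maximin = -3.
Column maxima: Left → 1, Center → -2, Right → 2; minimax = -2.
-3 ≠ -2, so there is no saddle point; optimal play is mixed.
Bottom is strictly dominated by Top, so Row never plays it.
Right is strictly dominated by Left (it gives Row strictly more in every row), so Column never plays it.
On the remaining 2×2 (Top, Middle vs Left, Center):
Let Row play Top with probability p. Expected payoff against Left: (-3)p + 1(1−p) = −4p + 1; against Center: (-2)p + (-3)(1−p) = p − 3.
Setting these equal: −4p + 1 = p − 3 ⇒ −5p = -4 ⇒ p = 4/5, and the value is (-4)·(4/5) + 1 = -11/5.
For Column: with q = P(Left), equating Top's and Middle's payoffs gives −q − 2 = 4q − 3 ⇒ q = 1/5.

-11/5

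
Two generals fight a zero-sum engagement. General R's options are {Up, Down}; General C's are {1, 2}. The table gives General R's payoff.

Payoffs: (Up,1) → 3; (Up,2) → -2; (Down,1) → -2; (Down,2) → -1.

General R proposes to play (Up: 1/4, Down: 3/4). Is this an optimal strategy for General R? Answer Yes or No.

Against 1 this mix gives (1/4)·3 + (3/4)·(-2) = -3/4.
Against 2 this mix gives (1/4)·(-2) + (3/4)·(-1) = -5/4.
General C will play 2, holding General R to -5/4. Shifting weight toward the row that does better against 2 would raise this floor (the equalizing mix achieves -7/6 against both 2 and 1), so the proposed strategy is not optimal.

No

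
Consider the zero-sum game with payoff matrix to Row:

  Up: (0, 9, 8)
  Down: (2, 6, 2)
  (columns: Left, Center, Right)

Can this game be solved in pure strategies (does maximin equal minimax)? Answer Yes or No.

Yes

Row minima: Up → 0, Down → 2; maximin = 2.
Column maxima: Left → 2, Center → 9, Right → 8; minimax = 2.
maximin = minimax = 2, so a saddle point exists.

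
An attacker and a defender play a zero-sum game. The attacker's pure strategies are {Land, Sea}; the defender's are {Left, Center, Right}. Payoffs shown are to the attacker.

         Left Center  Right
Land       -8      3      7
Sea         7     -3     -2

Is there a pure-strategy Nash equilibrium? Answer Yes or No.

No

Row minima: Land → -8, Sea → -3; maximin = -3.
Column maxima: Left → 7, Center → 3, Right → 7; minimax = 3.
-3 ≠ 3, so no pure-strategy equilibrium exists.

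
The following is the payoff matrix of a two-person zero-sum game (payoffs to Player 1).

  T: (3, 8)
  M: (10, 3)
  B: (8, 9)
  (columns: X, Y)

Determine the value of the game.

Row minima: T → 3, M → 3, B → 8; maximin = 8.
Column maxima: X → 10, Y → 9; minimax = 9.
8 ≠ 9, so there is no saddle point; optimal play is mixed.
T is strictly dominated by B, so Player 1 never plays it.
On the remaining 2×2 (M, B vs X, Y):
Let Player 1 play M with probability p. Expected payoff against X: 10p + 8(1−p) = 2p + 8; against Y: 3p + 9(1−p) = −6p + 9.
Setting these equal: 2p + 8 = −6p + 9 ⇒ 8p = 1 ⇒ p = 1/8, and the value is (2)·(1/8) + 8 = 33/4.
For Player 2: with q = P(X), equating M's and B's payoffs gives 7q + 3 = −q + 9 ⇒ q = 3/4.

33/4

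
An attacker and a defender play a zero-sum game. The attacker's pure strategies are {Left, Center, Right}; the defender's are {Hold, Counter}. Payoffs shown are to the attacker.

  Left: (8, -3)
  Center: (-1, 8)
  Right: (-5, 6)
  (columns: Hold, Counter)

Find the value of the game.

61/20

Row minima: Left → -3, Center → -1, Right → -5; maximin = -1.
Column maxima: Hold → 8, Counter → 8; minimax = 8.
-1 ≠ 8, so there is no saddle point; optimal play is mixed.
Right is strictly dominated by Center, so the attacker never plays it.
On the remaining 2×2 (Left, Center vs Hold, Counter):
Let the attacker play Left with probability p. Expected payoff against Hold: 8p + (-1)(1−p) = 9p − 1; against Counter: (-3)p + 8(1−p) = −11p + 8.
Setting these equal: 9p − 1 = −11p + 8 ⇒ 20p = 9 ⇒ p = 9/20, and the value is (9)·(9/20) − 1 = 61/20.
For the defender: with q = P(Hold), equating Left's and Center's payoffs gives 11q − 3 = −9q + 8 ⇒ q = 11/20.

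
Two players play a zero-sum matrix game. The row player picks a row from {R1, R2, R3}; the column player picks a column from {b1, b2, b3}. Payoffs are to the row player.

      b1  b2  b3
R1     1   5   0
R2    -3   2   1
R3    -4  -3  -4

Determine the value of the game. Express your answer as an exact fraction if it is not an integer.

1/5

Row minima: R1 → 0, R2 → -3, R3 → -4; maximin = 0.
Column maxima: b1 → 1, b2 → 5, b3 → 1; minimax = 1.
0 ≠ 1, so there is no saddle point; optimal play is mixed.
R3 is strictly dominated by R1, so the row player never plays it.
b2 is strictly dominated by b1 (it gives the row player strictly more in every row), so the column player never plays it.
On the remaining 2×2 (R1, R2 vs b1, b3):
Let the row player play R1 with probability p. Expected payoff against b1: 1p + (-3)(1−p) = 4p − 3; against b3: 0p + 1(1−p) = −p + 1.
Setting these equal: 4p − 3 = −p + 1 ⇒ 5p = 4 ⇒ p = 4/5, and the value is (4)·(4/5) − 3 = 1/5.
For the column player: with q = P(b1), equating R1's and R2's payoffs gives q = −4q + 1 ⇒ q = 1/5.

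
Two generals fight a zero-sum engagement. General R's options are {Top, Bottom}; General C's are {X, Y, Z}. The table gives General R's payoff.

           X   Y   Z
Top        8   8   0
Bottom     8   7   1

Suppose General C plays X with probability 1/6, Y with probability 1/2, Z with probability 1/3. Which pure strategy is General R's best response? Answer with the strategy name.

Expected payoff of Top: (1/6)·8 + (1/2)·8 + (1/3)·0 = 16/3.
Expected payoff of Bottom: (1/6)·8 + (1/2)·7 + (1/3)·1 = 31/6.
The largest is 16/3, so General R's best response is Top.

Top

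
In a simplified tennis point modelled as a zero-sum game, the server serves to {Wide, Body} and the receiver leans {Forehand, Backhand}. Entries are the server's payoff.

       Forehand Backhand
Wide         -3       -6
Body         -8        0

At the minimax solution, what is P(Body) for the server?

3/11

Row minima: Wide → -6, Body → -8; maximin = -6.
Column maxima: Forehand → -3, Backhand → 0; minimax = -3.
-6 ≠ -3, so there is no saddle point; optimal play is mixed.
Let the server play Wide with probability p. Expected payoff against Forehand: (-3)p + (-8)(1−p) = 5p − 8; against Backhand: (-6)p + 0(1−p) = −6p.
Setting these equal: 5p − 8 = −6p ⇒ 11p = 8 ⇒ p = 8/11, and the value is (5)·(8/11) − 8 = -48/11.
For the receiver: with q = P(Forehand), equating Wide's and Body's payoffs gives 3q − 6 = −8q ⇒ q = 6/11.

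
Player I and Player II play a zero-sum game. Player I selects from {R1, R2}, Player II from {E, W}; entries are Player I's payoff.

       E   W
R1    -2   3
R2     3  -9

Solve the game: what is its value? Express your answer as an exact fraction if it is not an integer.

Row minima: R1 → -2, R2 → -9; maximin = -2.
Column maxima: E → 3, W → 3; minimax = 3.
-2 ≠ 3, so there is no saddle point; optimal play is mixed.
Let Player I play R1 with probability p. Expected payoff against E: (-2)p + 3(1−p) = −5p + 3; against W: 3p + (-9)(1−p) = 12p − 9.
Setting these equal: −5p + 3 = 12p − 9 ⇒ −17p = -12 ⇒ p = 12/17, and the value is (-5)·(12/17) + 3 = -9/17.
For Player II: with q = P(E), equating R1's and R2's payoffs gives −5q + 3 = 12q − 9 ⇒ q = 12/17.

-9/17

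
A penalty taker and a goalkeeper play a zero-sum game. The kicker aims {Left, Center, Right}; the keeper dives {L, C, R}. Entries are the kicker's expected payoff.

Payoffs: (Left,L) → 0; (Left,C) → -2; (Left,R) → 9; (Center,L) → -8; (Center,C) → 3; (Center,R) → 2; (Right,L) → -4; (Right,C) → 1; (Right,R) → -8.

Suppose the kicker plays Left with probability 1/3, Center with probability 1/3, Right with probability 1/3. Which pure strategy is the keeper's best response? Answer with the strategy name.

If the keeper plays L, the kicker's expected payoff is (1/3)·0 + (1/3)·(-8) + (1/3)·(-4) = -4.
If the keeper plays C, the kicker's expected payoff is (1/3)·(-2) + (1/3)·3 + (1/3)·1 = 2/3.
If the keeper plays R, the kicker's expected payoff is (1/3)·9 + (1/3)·2 + (1/3)·(-8) = 1.
The keeper minimizes the kicker's payoff; the smallest is -4, so the best response is L.

L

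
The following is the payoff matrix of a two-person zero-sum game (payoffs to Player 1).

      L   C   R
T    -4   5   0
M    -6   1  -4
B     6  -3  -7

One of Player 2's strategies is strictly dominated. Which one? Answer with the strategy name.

C

R holds Player 1's payoff strictly below C in every row: 0 < 5, -4 < 1, -7 < -3.
So C is strictly dominated for Player 2.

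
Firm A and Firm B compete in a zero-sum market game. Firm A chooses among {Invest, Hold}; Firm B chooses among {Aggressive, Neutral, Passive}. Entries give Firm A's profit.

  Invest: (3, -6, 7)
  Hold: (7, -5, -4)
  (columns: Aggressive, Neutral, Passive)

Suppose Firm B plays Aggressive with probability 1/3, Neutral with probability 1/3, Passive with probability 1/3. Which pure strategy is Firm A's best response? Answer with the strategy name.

Invest

Expected payoff of Invest: (1/3)·3 + (1/3)·(-6) + (1/3)·7 = 4/3.
Expected payoff of Hold: (1/3)·7 + (1/3)·(-5) + (1/3)·(-4) = -2/3.
The largest is 4/3, so Firm A's best response is Invest.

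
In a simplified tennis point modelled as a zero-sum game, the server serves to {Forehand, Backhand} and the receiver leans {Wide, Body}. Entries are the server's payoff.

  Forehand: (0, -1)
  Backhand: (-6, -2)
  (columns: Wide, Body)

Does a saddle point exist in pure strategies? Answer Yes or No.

Row minima: Forehand → -1, Backhand → -6; maximin = -1.
Column maxima: Wide → 0, Body → -1; minimax = -1.
maximin = minimax = -1, so a saddle point exists.

Yes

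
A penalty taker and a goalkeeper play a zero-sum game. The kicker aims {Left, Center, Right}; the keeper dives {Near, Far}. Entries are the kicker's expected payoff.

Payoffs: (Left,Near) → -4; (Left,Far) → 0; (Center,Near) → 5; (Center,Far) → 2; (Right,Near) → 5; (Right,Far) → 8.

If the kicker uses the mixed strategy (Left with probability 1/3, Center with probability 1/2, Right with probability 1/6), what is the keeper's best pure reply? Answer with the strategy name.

If the keeper plays Near, the kicker's expected payoff is (1/3)·(-4) + (1/2)·5 + (1/6)·5 = 2.
If the keeper plays Far, the kicker's expected payoff is (1/3)·0 + (1/2)·2 + (1/6)·8 = 7/3.
The keeper minimizes the kicker's payoff; the smallest is 2, so the best response is Near.

Near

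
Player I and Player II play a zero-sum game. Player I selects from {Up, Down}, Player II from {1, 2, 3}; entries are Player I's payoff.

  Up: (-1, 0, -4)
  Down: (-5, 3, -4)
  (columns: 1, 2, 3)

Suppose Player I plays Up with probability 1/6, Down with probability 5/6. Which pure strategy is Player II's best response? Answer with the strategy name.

1

If Player II plays 1, Player I's expected payoff is (1/6)·(-1) + (5/6)·(-5) = -13/3.
If Player II plays 2, Player I's expected payoff is (1/6)·0 + (5/6)·3 = 5/2.
If Player II plays 3, Player I's expected payoff is (1/6)·(-4) + (5/6)·(-4) = -4.
Player II minimizes Player I's payoff; the smallest is -13/3, so the best response is 1.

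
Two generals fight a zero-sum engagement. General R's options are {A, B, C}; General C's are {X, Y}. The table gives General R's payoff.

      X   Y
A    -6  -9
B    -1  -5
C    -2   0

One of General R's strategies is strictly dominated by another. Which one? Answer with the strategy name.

B gives a strictly higher payoff than A against every column: -1 > -6, -5 > -9.
So A is strictly dominated and General R never plays it.

A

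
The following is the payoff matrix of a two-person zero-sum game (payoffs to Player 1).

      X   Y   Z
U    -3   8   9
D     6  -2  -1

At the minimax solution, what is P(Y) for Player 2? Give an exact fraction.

9/19

Row minima: U → -3, D → -2; maximin = -2.
Column maxima: X → 6, Y → 8, Z → 9; minimax = 6.
-2 ≠ 6, so there is no saddle point; optimal play is mixed.
Z is strictly dominated by Y (it gives Player 1 strictly more in every row), so Player 2 never plays it.
On the remaining 2×2 (U, D vs X, Y):
Let Player 1 play U with probability p. Expected payoff against X: (-3)p + 6(1−p) = −9p + 6; against Y: 8p + (-2)(1−p) = 10p − 2.
Setting these equal: −9p + 6 = 10p − 2 ⇒ −19p = -8 ⇒ p = 8/19, and the value is (-9)·(8/19) + 6 = 42/19.
For Player 2: with q = P(X), equating U's and D's payoffs gives −11q + 8 = 8q − 2 ⇒ q = 10/19.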